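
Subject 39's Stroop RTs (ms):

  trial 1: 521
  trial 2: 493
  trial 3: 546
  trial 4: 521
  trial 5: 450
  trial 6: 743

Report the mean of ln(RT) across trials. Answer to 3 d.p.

6.289

ln(RT): 6.2558, 6.2005, 6.3026, 6.2558, 6.1092, 6.6107
Σ ln(RT) = 37.7346
Mean = 37.7346/6 = 6.28910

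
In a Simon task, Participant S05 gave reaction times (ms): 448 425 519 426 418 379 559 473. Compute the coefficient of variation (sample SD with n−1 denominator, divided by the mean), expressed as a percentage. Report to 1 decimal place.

n = 8, Σ = 3647, M = 455.8750
Σ(x−M)² = 24164.875; s = √(24164.875/7) = 58.7548
CV = 58.7548 / 455.8750 = 0.12888 = 12.888%

12.9%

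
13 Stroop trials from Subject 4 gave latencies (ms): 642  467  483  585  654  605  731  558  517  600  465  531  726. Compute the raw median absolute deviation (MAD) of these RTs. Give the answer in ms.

68 ms

Sorted: 465, 467, 483, 517, 531, 558, 585, 600, 605, 642, 654, 726, 731 → median = 585
|x − 585|: 57, 118, 102, 0, 69, 20, 146, 27, 68, 15, 120, 54, 141
Sorted deviations: 0, 15, 20, 27, 54, 57, 68, 69, 102, 118, 120, 141, 146 → MAD = 68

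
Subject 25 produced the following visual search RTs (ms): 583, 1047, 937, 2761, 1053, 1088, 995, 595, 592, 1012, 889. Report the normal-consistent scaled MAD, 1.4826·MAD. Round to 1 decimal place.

Sorted: 583, 592, 595, 889, 937, 995, 1012, 1047, 1053, 1088, 2761 → median = 995
|x − 995| sorted: 0, 17, 52, 58, 58, 93, 106, 400, 403, 412, 1766 → MAD = 93
Robust SD ≈ 1.4826 × 93 = 137.882

137.9 ms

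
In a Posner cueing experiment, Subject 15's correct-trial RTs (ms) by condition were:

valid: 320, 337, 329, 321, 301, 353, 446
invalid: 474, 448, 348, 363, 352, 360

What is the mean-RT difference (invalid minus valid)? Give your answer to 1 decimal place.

M(valid) = 2407/7 = 343.857
M(invalid) = 2345/6 = 390.833
Difference = 390.833 − 343.857 = 46.976 ms

47.0 ms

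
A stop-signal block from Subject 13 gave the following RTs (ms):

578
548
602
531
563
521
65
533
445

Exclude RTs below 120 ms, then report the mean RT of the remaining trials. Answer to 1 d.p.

540.1 ms

Excluded: 65
Retained (n=8): Σ = 4321
Mean = 4321/8 = 540.1250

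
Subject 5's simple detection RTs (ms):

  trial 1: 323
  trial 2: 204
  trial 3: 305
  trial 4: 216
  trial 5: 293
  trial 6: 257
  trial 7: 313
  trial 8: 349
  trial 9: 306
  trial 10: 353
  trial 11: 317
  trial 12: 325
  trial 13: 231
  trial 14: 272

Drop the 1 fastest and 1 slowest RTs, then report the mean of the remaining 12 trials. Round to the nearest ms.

Sorted: 204, 216, 231, 257, 272, 293, 305, 306, 313, 317, 323, 325, 349, 353
Drop lowest 1 (204) and highest 1 (353)
Remaining (n=12): Σ = 3507, mean = 3507/12 = 292.250

292 ms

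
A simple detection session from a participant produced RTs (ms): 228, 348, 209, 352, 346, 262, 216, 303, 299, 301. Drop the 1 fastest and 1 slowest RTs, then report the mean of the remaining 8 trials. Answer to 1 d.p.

Sorted: 209, 216, 228, 262, 299, 301, 303, 346, 348, 352
Drop lowest 1 (209) and highest 1 (352)
Remaining (n=8): Σ = 2303, mean = 2303/8 = 287.875

287.9 ms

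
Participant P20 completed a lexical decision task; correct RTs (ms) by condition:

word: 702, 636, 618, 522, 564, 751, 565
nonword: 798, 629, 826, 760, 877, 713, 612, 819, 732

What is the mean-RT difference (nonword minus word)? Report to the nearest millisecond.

M(word) = 4358/7 = 622.571
M(nonword) = 6766/9 = 751.778
Difference = 751.778 − 622.571 = 129.206 ms

129 ms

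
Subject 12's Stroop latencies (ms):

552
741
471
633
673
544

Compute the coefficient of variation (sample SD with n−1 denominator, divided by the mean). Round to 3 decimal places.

0.163

n = 6, Σ = 3614, M = 602.3333
Σ(x−M)² = 48347.333; s = √(48347.333/5) = 98.3334
CV = 98.3334 / 602.3333 = 0.16325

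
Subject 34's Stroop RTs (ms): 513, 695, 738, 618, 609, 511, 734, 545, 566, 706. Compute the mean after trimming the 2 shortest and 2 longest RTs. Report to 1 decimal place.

Sorted: 511, 513, 545, 566, 609, 618, 695, 706, 734, 738
Drop lowest 2 (511, 513) and highest 2 (734, 738)
Remaining (n=6): Σ = 3739, mean = 3739/6 = 623.167

623.2 ms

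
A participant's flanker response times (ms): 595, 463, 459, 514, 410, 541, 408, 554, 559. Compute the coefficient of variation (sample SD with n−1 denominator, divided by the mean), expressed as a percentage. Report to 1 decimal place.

n = 9, Σ = 4503, M = 500.3333
Σ(x−M)² = 36912.000; s = √(36912.000/8) = 67.9264
CV = 67.9264 / 500.3333 = 0.13576 = 13.576%

13.6%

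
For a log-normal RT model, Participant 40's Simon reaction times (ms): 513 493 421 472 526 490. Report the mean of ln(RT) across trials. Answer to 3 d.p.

6.183

ln(RT): 6.2403, 6.2005, 6.0426, 6.1570, 6.2653, 6.1944
Σ ln(RT) = 37.1001
Mean = 37.1001/6 = 6.18335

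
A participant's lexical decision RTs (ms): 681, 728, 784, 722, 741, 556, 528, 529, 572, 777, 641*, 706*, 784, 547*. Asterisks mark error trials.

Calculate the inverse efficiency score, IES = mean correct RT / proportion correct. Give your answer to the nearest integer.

856 ms

Correct trials (n=11): 681, 728, 784, 722, 741, 556, 528, 529, 572, 777, 784
Mean correct RT = 7402/11 = 672.9091 ms
Proportion correct = 11/14
IES = 672.9091 / (11/14) = 856.430 ms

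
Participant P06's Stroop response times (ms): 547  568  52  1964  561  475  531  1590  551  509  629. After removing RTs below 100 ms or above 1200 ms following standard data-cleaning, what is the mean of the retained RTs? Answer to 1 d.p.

Excluded: 52, 1590, 1964
Retained (n=8): Σ = 4371
Mean = 4371/8 = 546.3750

546.4 ms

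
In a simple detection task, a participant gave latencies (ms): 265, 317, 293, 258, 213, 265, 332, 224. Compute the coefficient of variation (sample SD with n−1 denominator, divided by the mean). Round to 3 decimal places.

n = 8, Σ = 2167, M = 270.8750
Σ(x−M)² = 12134.875; s = √(12134.875/7) = 41.6360
CV = 41.6360 / 270.8750 = 0.15371

0.154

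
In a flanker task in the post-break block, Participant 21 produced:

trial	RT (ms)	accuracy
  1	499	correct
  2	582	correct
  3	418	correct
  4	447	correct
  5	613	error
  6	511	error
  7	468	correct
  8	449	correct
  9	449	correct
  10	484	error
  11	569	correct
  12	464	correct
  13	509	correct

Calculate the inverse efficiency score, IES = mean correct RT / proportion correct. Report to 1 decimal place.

Correct trials (n=10): 499, 582, 418, 447, 468, 449, 449, 569, 464, 509
Mean correct RT = 4854/10 = 485.4000 ms
Proportion correct = 10/13
IES = 485.4000 / (10/13) = 631.020 ms

631.0 ms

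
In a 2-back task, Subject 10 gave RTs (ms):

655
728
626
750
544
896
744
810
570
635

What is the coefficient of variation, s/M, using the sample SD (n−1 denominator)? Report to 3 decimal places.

0.158

n = 10, Σ = 6958, M = 695.8000
Σ(x−M)² = 108521.600; s = √(108521.600/9) = 109.8087
CV = 109.8087 / 695.8000 = 0.15782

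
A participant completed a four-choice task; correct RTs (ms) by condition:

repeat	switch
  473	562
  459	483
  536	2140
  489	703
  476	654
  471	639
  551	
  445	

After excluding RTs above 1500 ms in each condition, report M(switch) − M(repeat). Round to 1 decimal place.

switch: exclude 2140
M(repeat) = 3900/8 = 487.500
M(switch) = 3041/5 = 608.200
Difference = 608.200 − 487.500 = 120.700 ms

120.7 ms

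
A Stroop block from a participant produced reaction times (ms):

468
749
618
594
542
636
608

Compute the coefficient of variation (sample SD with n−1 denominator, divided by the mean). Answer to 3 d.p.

0.143

n = 7, Σ = 4215, M = 602.1429
Σ(x−M)² = 44676.857; s = √(44676.857/6) = 86.2910
CV = 86.2910 / 602.1429 = 0.14331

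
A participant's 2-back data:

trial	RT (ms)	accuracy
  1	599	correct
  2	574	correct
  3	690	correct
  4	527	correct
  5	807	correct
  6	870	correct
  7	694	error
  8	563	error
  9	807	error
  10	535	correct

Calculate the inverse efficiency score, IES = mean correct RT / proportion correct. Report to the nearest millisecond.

939 ms

Correct trials (n=7): 599, 574, 690, 527, 807, 870, 535
Mean correct RT = 4602/7 = 657.4286 ms
Proportion correct = 7/10
IES = 657.4286 / (7/10) = 939.184 ms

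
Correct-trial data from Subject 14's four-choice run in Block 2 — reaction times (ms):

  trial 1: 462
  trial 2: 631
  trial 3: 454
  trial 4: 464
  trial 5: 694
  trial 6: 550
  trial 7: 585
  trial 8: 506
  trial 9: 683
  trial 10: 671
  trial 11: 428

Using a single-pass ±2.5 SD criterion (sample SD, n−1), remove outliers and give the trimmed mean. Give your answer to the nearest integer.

n = 11, ΣRT = 6128, M = 557.091
Σ(x−M)² = 101474.91; s = √(101474.91/10) = 100.735
Cutoffs: 557.091 ± 2.5·100.735 → [305.3, 808.9]
No RTs fall outside the cutoffs; all 11 retained. Mean = 6128/11 = 557.091

557 ms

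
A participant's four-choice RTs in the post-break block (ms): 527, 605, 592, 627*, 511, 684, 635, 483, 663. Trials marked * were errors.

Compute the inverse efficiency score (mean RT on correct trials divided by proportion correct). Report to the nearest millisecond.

661 ms

Correct trials (n=8): 527, 605, 592, 511, 684, 635, 483, 663
Mean correct RT = 4700/8 = 587.5000 ms
Proportion correct = 8/9
IES = 587.5000 / (8/9) = 660.938 ms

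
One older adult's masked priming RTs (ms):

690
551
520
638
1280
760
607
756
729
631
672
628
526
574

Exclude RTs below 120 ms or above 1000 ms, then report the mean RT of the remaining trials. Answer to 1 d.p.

637.1 ms

Excluded: 1280
Retained (n=13): Σ = 8282
Mean = 8282/13 = 637.0769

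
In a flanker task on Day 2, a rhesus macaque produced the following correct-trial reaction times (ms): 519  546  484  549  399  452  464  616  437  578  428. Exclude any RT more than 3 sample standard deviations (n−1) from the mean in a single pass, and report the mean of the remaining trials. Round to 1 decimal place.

n = 11, ΣRT = 5472, M = 497.455
Σ(x−M)² = 47556.73; s = √(47556.73/10) = 68.961
Cutoffs: 497.455 ± 3·68.961 → [290.6, 704.3]
No RTs fall outside the cutoffs; all 11 retained. Mean = 5472/11 = 497.455

497.5 ms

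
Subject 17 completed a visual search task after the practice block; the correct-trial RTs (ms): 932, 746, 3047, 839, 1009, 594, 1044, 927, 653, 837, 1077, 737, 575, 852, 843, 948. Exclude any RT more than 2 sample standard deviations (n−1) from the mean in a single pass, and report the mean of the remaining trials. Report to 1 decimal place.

n = 16, ΣRT = 15660, M = 978.750
Σ(x−M)² = 4902185.00; s = √(4902185.00/15) = 571.675
Cutoffs: 978.750 ± 2·571.675 → [-164.6, 2122.1]
Outside: 3047 → excluded.
Retained (n=15): Σ = 12613, mean = 12613/15 = 840.867

840.9 ms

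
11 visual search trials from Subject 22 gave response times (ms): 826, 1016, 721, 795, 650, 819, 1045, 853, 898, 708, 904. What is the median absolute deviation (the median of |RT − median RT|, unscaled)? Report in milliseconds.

Sorted: 650, 708, 721, 795, 819, 826, 853, 898, 904, 1016, 1045 → median = 826
|x − 826|: 0, 190, 105, 31, 176, 7, 219, 27, 72, 118, 78
Sorted deviations: 0, 7, 27, 31, 72, 78, 105, 118, 176, 190, 219 → MAD = 78

78 ms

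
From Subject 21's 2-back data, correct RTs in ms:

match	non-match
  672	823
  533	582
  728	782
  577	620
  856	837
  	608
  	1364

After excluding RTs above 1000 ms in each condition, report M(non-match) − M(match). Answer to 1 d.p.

35.5 ms

non-match: exclude 1364
M(match) = 3366/5 = 673.200
M(non-match) = 4252/6 = 708.667
Difference = 708.667 − 673.200 = 35.467 ms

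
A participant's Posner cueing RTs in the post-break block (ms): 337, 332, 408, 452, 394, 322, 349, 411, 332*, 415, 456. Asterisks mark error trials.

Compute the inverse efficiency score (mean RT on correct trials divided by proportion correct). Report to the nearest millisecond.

426 ms

Correct trials (n=10): 337, 332, 408, 452, 394, 322, 349, 411, 415, 456
Mean correct RT = 3876/10 = 387.6000 ms
Proportion correct = 10/11
IES = 387.6000 / (10/11) = 426.360 ms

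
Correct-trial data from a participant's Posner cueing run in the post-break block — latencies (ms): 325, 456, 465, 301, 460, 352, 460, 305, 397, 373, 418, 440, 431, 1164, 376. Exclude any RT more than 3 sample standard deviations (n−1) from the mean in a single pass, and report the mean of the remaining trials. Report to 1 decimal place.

n = 15, ΣRT = 6723, M = 448.200
Σ(x−M)² = 594362.40; s = √(594362.40/14) = 206.045
Cutoffs: 448.200 ± 3·206.045 → [-169.9, 1066.3]
Outside: 1164 → excluded.
Retained (n=14): Σ = 5559, mean = 5559/14 = 397.071

397.1 ms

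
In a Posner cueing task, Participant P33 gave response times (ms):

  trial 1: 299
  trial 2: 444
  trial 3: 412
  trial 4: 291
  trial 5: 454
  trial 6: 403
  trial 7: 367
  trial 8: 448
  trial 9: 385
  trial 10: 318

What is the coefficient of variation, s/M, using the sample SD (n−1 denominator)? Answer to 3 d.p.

n = 10, Σ = 3821, M = 382.1000
Σ(x−M)² = 34224.900; s = √(34224.900/9) = 61.6666
CV = 61.6666 / 382.1000 = 0.16139

0.161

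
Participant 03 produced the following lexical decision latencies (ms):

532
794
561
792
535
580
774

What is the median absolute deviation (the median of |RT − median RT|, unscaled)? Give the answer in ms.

Sorted: 532, 535, 561, 580, 774, 792, 794 → median = 580
|x − 580|: 48, 214, 19, 212, 45, 0, 194
Sorted deviations: 0, 19, 45, 48, 194, 212, 214 → MAD = 48

48 ms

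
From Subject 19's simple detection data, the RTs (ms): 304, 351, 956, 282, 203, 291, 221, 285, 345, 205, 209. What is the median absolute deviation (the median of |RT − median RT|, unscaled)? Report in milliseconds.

Sorted: 203, 205, 209, 221, 282, 285, 291, 304, 345, 351, 956 → median = 285
|x − 285|: 19, 66, 671, 3, 82, 6, 64, 0, 60, 80, 76
Sorted deviations: 0, 3, 6, 19, 60, 64, 66, 76, 80, 82, 671 → MAD = 64

64 ms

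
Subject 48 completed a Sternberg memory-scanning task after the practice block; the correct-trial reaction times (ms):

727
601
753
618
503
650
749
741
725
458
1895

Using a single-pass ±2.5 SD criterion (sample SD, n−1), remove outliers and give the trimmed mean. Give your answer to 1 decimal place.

652.5 ms

n = 11, ΣRT = 8420, M = 765.455
Σ(x−M)² = 1505540.73; s = √(1505540.73/10) = 388.013
Cutoffs: 765.455 ± 2.5·388.013 → [-204.6, 1735.5]
Outside: 1895 → excluded.
Retained (n=10): Σ = 6525, mean = 6525/10 = 652.500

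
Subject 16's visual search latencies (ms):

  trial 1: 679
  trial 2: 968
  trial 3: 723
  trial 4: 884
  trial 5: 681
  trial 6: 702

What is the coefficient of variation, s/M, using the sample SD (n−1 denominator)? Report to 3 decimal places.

n = 6, Σ = 4637, M = 772.8333
Σ(x−M)² = 75186.833; s = √(75186.833/5) = 122.6269
CV = 122.6269 / 772.8333 = 0.15867

0.159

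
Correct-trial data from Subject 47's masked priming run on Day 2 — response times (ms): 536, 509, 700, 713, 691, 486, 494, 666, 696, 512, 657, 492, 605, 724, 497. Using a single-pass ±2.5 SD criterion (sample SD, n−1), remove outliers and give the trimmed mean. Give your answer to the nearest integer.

599 ms

n = 15, ΣRT = 8978, M = 598.533
Σ(x−M)² = 129865.73; s = √(129865.73/14) = 96.313
Cutoffs: 598.533 ± 2.5·96.313 → [357.8, 839.3]
No RTs fall outside the cutoffs; all 15 retained. Mean = 8978/15 = 598.533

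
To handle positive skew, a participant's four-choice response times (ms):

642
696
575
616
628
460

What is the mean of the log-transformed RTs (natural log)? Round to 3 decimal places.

6.394

ln(RT): 6.4646, 6.5453, 6.3544, 6.4232, 6.4425, 6.1312
Σ ln(RT) = 38.3613
Mean = 38.3613/6 = 6.39355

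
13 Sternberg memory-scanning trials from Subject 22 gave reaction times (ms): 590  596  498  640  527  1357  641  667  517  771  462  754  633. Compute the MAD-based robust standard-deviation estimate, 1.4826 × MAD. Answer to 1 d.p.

Sorted: 462, 498, 517, 527, 590, 596, 633, 640, 641, 667, 754, 771, 1357 → median = 633
|x − 633| sorted: 0, 7, 8, 34, 37, 43, 106, 116, 121, 135, 138, 171, 724 → MAD = 106
Robust SD ≈ 1.4826 × 106 = 157.156

157.2 ms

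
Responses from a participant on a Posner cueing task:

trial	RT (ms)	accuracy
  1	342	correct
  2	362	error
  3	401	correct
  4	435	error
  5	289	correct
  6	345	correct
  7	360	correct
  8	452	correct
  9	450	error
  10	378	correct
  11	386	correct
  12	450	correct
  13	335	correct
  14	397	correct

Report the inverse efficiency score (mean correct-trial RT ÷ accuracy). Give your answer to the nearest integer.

478 ms

Correct trials (n=11): 342, 401, 289, 345, 360, 452, 378, 386, 450, 335, 397
Mean correct RT = 4135/11 = 375.9091 ms
Proportion correct = 11/14
IES = 375.9091 / (11/14) = 478.430 ms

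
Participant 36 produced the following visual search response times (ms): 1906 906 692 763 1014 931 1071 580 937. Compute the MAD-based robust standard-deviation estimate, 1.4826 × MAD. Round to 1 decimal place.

Sorted: 580, 692, 763, 906, 931, 937, 1014, 1071, 1906 → median = 931
|x − 931| sorted: 0, 6, 25, 83, 140, 168, 239, 351, 975 → MAD = 140
Robust SD ≈ 1.4826 × 140 = 207.564

207.6 ms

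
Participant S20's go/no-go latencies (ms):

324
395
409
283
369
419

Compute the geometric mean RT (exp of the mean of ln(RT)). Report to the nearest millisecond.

ln(RT): 5.7807, 5.9789, 6.0137, 5.6454, 5.9108, 6.0379
Mean ln(RT) = 35.3675/6 = 5.89458
Geometric mean = exp(5.89458) = 363.06 ms

363 ms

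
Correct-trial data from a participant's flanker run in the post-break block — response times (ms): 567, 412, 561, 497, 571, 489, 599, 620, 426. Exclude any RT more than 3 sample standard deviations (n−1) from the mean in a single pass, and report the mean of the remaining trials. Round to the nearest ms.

527 ms

n = 9, ΣRT = 4742, M = 526.889
Σ(x−M)² = 44294.89; s = √(44294.89/8) = 74.410
Cutoffs: 526.889 ± 3·74.410 → [303.7, 750.1]
No RTs fall outside the cutoffs; all 9 retained. Mean = 4742/9 = 526.889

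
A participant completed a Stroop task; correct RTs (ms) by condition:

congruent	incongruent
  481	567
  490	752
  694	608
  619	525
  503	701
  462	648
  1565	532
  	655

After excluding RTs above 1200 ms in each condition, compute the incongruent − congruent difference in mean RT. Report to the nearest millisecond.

congruent: exclude 1565
M(congruent) = 3249/6 = 541.500
M(incongruent) = 4988/8 = 623.500
Difference = 623.500 − 541.500 = 82.000 ms

82 ms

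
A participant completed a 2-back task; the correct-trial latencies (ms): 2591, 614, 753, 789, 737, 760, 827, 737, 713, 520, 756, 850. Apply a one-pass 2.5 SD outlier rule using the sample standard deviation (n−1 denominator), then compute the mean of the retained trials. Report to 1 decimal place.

732.4 ms

n = 12, ΣRT = 10647, M = 887.250
Σ(x−M)² = 3253928.25; s = √(3253928.25/11) = 543.886
Cutoffs: 887.250 ± 2.5·543.886 → [-472.5, 2247.0]
Outside: 2591 → excluded.
Retained (n=11): Σ = 8056, mean = 8056/11 = 732.364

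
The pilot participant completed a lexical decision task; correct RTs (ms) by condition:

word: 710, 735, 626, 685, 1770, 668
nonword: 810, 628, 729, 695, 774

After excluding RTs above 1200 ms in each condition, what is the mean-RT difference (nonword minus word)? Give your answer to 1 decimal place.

word: exclude 1770
M(word) = 3424/5 = 684.800
M(nonword) = 3636/5 = 727.200
Difference = 727.200 − 684.800 = 42.400 ms

42.4 ms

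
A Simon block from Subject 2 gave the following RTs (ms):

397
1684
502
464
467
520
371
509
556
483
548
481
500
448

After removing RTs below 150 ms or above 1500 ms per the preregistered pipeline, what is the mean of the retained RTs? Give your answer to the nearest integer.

480 ms

Excluded: 1684
Retained (n=13): Σ = 6246
Mean = 6246/13 = 480.4615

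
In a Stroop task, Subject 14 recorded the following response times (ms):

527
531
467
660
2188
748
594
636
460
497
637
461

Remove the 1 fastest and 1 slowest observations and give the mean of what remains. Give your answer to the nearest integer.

576 ms

Sorted: 460, 461, 467, 497, 527, 531, 594, 636, 637, 660, 748, 2188
Drop lowest 1 (460) and highest 1 (2188)
Remaining (n=10): Σ = 5758, mean = 5758/10 = 575.800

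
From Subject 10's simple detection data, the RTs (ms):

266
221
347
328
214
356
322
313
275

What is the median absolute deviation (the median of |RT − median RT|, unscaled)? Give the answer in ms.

38 ms

Sorted: 214, 221, 266, 275, 313, 322, 328, 347, 356 → median = 313
|x − 313|: 47, 92, 34, 15, 99, 43, 9, 0, 38
Sorted deviations: 0, 9, 15, 34, 38, 43, 47, 92, 99 → MAD = 38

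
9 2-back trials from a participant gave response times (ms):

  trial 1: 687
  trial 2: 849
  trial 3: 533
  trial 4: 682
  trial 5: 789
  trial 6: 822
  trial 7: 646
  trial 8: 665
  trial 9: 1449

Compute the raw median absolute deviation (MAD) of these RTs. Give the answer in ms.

Sorted: 533, 646, 665, 682, 687, 789, 822, 849, 1449 → median = 687
|x − 687|: 0, 162, 154, 5, 102, 135, 41, 22, 762
Sorted deviations: 0, 5, 22, 41, 102, 135, 154, 162, 762 → MAD = 102

102 ms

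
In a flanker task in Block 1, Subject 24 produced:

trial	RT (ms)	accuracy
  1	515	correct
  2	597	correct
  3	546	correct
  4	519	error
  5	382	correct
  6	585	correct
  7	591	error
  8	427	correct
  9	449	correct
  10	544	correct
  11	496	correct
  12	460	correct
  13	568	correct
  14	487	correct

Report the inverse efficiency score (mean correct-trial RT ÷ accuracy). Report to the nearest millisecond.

Correct trials (n=12): 515, 597, 546, 382, 585, 427, 449, 544, 496, 460, 568, 487
Mean correct RT = 6056/12 = 504.6667 ms
Proportion correct = 12/14
IES = 504.6667 / (12/14) = 588.778 ms

589 ms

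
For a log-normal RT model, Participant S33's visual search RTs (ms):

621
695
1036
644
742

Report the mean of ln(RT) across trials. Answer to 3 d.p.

6.599

ln(RT): 6.4313, 6.5439, 6.9431, 6.4677, 6.6093
Σ ln(RT) = 32.9954
Mean = 32.9954/5 = 6.59908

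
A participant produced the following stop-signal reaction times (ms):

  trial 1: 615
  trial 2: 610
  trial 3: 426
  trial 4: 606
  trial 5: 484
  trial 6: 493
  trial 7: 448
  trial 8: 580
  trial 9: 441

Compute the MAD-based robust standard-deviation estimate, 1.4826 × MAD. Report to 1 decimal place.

Sorted: 426, 441, 448, 484, 493, 580, 606, 610, 615 → median = 493
|x − 493| sorted: 0, 9, 45, 52, 67, 87, 113, 117, 122 → MAD = 67
Robust SD ≈ 1.4826 × 67 = 99.334

99.3 ms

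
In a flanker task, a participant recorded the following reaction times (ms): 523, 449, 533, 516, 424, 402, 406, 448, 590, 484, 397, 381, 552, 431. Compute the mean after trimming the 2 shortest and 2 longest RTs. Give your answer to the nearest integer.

Sorted: 381, 397, 402, 406, 424, 431, 448, 449, 484, 516, 523, 533, 552, 590
Drop lowest 2 (381, 397) and highest 2 (552, 590)
Remaining (n=10): Σ = 4616, mean = 4616/10 = 461.600

462 ms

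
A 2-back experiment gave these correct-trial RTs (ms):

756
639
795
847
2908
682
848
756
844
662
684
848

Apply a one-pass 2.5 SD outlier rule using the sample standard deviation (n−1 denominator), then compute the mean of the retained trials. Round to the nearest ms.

760 ms

n = 12, ΣRT = 11269, M = 939.083
Σ(x−M)² = 4296528.92; s = √(4296528.92/11) = 624.975
Cutoffs: 939.083 ± 2.5·624.975 → [-623.4, 2501.5]
Outside: 2908 → excluded.
Retained (n=11): Σ = 8361, mean = 8361/11 = 760.091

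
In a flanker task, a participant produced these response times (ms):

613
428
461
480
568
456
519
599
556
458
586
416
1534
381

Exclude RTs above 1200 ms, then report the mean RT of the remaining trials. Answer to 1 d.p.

Excluded: 1534
Retained (n=13): Σ = 6521
Mean = 6521/13 = 501.6154

501.6 ms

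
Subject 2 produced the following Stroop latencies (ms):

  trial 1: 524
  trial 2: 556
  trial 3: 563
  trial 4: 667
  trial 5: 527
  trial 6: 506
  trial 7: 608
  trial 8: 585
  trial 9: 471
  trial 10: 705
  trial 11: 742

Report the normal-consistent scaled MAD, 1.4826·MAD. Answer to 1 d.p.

Sorted: 471, 506, 524, 527, 556, 563, 585, 608, 667, 705, 742 → median = 563
|x − 563| sorted: 0, 7, 22, 36, 39, 45, 57, 92, 104, 142, 179 → MAD = 45
Robust SD ≈ 1.4826 × 45 = 66.717

66.7 ms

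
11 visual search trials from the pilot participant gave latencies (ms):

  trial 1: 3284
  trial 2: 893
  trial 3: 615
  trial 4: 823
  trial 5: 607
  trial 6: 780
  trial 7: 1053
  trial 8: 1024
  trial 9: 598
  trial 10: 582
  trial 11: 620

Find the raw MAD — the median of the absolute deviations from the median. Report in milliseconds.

173 ms

Sorted: 582, 598, 607, 615, 620, 780, 823, 893, 1024, 1053, 3284 → median = 780
|x − 780|: 2504, 113, 165, 43, 173, 0, 273, 244, 182, 198, 160
Sorted deviations: 0, 43, 113, 160, 165, 173, 182, 198, 244, 273, 2504 → MAD = 173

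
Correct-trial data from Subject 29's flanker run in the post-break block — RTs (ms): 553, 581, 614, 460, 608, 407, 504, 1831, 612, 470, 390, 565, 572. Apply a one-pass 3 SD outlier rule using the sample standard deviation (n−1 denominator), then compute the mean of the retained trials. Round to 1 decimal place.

528.0 ms

n = 13, ΣRT = 8167, M = 628.231
Σ(x−M)² = 1637048.31; s = √(1637048.31/12) = 369.352
Cutoffs: 628.231 ± 3·369.352 → [-479.8, 1736.3]
Outside: 1831 → excluded.
Retained (n=12): Σ = 6336, mean = 6336/12 = 528.000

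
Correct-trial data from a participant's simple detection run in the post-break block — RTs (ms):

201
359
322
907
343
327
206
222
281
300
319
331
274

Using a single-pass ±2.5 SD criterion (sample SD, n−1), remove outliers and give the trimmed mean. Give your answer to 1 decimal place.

n = 13, ΣRT = 4392, M = 337.846
Σ(x−M)² = 383451.69; s = √(383451.69/12) = 178.758
Cutoffs: 337.846 ± 2.5·178.758 → [-109.0, 784.7]
Outside: 907 → excluded.
Retained (n=12): Σ = 3485, mean = 3485/12 = 290.417

290.4 ms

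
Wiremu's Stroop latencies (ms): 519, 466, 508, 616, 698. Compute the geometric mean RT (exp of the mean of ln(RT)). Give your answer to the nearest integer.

555 ms

ln(RT): 6.2519, 6.1442, 6.2305, 6.4232, 6.5482
Mean ln(RT) = 31.5980/5 = 6.31961
Geometric mean = exp(6.31961) = 555.35 ms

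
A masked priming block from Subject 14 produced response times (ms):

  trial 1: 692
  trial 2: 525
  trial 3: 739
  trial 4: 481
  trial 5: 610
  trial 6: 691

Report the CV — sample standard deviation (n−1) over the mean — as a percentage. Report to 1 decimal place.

16.5%

n = 6, Σ = 3738, M = 623.0000
Σ(x−M)² = 52778.000; s = √(52778.000/5) = 102.7404
CV = 102.7404 / 623.0000 = 0.16491 = 16.491%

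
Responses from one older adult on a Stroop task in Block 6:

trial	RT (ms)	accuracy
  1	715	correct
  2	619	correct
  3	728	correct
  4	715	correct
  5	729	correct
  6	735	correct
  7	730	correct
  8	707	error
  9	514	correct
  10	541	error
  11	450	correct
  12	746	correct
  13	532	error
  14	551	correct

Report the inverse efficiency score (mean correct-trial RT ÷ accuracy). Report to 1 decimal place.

Correct trials (n=11): 715, 619, 728, 715, 729, 735, 730, 514, 450, 746, 551
Mean correct RT = 7232/11 = 657.4545 ms
Proportion correct = 11/14
IES = 657.4545 / (11/14) = 836.760 ms

836.8 ms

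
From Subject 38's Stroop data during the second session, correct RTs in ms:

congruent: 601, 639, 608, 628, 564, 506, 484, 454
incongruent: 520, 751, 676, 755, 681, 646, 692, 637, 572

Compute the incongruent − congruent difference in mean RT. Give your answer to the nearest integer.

98 ms

M(congruent) = 4484/8 = 560.500
M(incongruent) = 5930/9 = 658.889
Difference = 658.889 − 560.500 = 98.389 ms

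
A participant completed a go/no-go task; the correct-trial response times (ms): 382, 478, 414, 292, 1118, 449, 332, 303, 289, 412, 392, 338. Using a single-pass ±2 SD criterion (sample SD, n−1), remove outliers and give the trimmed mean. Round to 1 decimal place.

n = 12, ΣRT = 5199, M = 433.250
Σ(x−M)² = 553332.25; s = √(553332.25/11) = 224.283
Cutoffs: 433.250 ± 2·224.283 → [-15.3, 881.8]
Outside: 1118 → excluded.
Retained (n=11): Σ = 4081, mean = 4081/11 = 371.000

371.0 ms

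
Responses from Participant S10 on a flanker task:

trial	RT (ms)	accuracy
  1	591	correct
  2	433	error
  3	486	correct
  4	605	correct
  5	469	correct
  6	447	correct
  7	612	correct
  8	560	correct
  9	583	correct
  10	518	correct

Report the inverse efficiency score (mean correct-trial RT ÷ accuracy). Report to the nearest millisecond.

Correct trials (n=9): 591, 486, 605, 469, 447, 612, 560, 583, 518
Mean correct RT = 4871/9 = 541.2222 ms
Proportion correct = 9/10
IES = 541.2222 / (9/10) = 601.358 ms

601 ms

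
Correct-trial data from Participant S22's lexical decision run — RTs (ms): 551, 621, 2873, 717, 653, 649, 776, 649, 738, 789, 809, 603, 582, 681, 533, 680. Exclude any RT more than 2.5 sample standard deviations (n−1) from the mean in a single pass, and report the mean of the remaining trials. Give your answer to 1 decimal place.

n = 16, ΣRT = 12904, M = 806.500
Σ(x−M)² = 4655600.00; s = √(4655600.00/15) = 557.112
Cutoffs: 806.500 ± 2.5·557.112 → [-586.3, 2199.3]
Outside: 2873 → excluded.
Retained (n=15): Σ = 10031, mean = 10031/15 = 668.733

668.7 ms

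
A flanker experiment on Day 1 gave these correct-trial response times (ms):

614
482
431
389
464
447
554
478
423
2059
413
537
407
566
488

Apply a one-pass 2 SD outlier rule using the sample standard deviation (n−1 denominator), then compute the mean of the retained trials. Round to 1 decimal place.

478.1 ms

n = 15, ΣRT = 8752, M = 583.467
Σ(x−M)² = 2391903.73; s = √(2391903.73/14) = 413.340
Cutoffs: 583.467 ± 2·413.340 → [-243.2, 1410.1]
Outside: 2059 → excluded.
Retained (n=14): Σ = 6693, mean = 6693/14 = 478.071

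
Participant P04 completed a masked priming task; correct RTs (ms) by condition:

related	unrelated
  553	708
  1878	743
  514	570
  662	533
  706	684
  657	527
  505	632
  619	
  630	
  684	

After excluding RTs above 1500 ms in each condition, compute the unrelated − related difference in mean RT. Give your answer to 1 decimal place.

related: exclude 1878
M(related) = 5530/9 = 614.444
M(unrelated) = 4397/7 = 628.143
Difference = 628.143 − 614.444 = 13.698 ms

13.7 ms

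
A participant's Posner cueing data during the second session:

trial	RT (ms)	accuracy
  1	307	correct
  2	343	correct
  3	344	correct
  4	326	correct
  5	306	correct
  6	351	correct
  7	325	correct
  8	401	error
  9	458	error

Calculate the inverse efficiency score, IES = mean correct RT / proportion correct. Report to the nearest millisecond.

423 ms

Correct trials (n=7): 307, 343, 344, 326, 306, 351, 325
Mean correct RT = 2302/7 = 328.8571 ms
Proportion correct = 7/9
IES = 328.8571 / (7/9) = 422.816 ms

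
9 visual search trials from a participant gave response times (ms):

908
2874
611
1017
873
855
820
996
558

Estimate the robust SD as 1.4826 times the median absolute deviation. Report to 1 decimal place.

182.4 ms

Sorted: 558, 611, 820, 855, 873, 908, 996, 1017, 2874 → median = 873
|x − 873| sorted: 0, 18, 35, 53, 123, 144, 262, 315, 2001 → MAD = 123
Robust SD ≈ 1.4826 × 123 = 182.360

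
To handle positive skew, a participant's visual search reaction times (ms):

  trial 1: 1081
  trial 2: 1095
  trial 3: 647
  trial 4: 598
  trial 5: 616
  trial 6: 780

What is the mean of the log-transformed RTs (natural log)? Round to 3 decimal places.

6.655

ln(RT): 6.9856, 6.9985, 6.4723, 6.3936, 6.4232, 6.6593
Σ ln(RT) = 39.9326
Mean = 39.9326/6 = 6.65544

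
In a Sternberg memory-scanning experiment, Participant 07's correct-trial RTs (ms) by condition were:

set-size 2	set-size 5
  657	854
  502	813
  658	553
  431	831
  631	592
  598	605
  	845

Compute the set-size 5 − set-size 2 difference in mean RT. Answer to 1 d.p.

148.1 ms

M(set-size 2) = 3477/6 = 579.500
M(set-size 5) = 5093/7 = 727.571
Difference = 727.571 − 579.500 = 148.071 ms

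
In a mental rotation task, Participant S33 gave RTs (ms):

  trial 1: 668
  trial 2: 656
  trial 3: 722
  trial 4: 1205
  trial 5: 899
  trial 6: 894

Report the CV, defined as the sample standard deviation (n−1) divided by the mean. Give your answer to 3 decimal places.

n = 6, Σ = 5044, M = 840.6667
Σ(x−M)² = 216983.333; s = √(216983.333/5) = 208.3187
CV = 208.3187 / 840.6667 = 0.24780

0.248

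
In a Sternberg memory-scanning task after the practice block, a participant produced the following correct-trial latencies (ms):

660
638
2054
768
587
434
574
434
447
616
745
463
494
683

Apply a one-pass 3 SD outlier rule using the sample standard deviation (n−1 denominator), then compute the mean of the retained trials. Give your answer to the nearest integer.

n = 14, ΣRT = 9597, M = 685.500
Σ(x−M)² = 2182581.50; s = √(2182581.50/13) = 409.745
Cutoffs: 685.500 ± 3·409.745 → [-543.7, 1914.7]
Outside: 2054 → excluded.
Retained (n=13): Σ = 7543, mean = 7543/13 = 580.231

580 ms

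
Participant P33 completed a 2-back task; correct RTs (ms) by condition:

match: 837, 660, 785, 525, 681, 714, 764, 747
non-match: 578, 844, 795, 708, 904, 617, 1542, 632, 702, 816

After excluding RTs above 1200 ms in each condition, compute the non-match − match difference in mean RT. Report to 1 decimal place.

non-match: exclude 1542
M(match) = 5713/8 = 714.125
M(non-match) = 6596/9 = 732.889
Difference = 732.889 − 714.125 = 18.764 ms

18.8 ms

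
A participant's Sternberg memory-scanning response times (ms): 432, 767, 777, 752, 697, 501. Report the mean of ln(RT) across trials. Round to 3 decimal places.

ln(RT): 6.0684, 6.6425, 6.6554, 6.6227, 6.5468, 6.2166
Σ ln(RT) = 38.7525
Mean = 38.7525/6 = 6.45875

6.459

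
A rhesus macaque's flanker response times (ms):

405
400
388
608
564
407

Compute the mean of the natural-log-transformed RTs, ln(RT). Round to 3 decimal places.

6.118

ln(RT): 6.0039, 5.9915, 5.9610, 6.4102, 6.3351, 6.0088
Σ ln(RT) = 36.7104
Mean = 36.7104/6 = 6.11840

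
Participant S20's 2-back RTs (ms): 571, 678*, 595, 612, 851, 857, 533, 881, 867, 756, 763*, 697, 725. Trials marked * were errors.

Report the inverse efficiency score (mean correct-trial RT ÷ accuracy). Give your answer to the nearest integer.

854 ms

Correct trials (n=11): 571, 595, 612, 851, 857, 533, 881, 867, 756, 697, 725
Mean correct RT = 7945/11 = 722.2727 ms
Proportion correct = 11/13
IES = 722.2727 / (11/13) = 853.595 ms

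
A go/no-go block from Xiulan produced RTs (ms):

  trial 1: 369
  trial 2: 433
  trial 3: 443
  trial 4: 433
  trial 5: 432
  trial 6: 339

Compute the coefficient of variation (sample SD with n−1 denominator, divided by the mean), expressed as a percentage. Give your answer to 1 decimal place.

10.6%

n = 6, Σ = 2449, M = 408.1667
Σ(x−M)² = 9332.833; s = √(9332.833/5) = 43.2038
CV = 43.2038 / 408.1667 = 0.10585 = 10.585%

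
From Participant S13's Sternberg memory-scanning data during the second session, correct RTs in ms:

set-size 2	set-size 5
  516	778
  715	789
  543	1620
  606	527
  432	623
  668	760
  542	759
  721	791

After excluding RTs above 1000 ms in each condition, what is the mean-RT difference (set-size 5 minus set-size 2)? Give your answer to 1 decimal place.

set-size 5: exclude 1620
M(set-size 2) = 4743/8 = 592.875
M(set-size 5) = 5027/7 = 718.143
Difference = 718.143 − 592.875 = 125.268 ms

125.3 ms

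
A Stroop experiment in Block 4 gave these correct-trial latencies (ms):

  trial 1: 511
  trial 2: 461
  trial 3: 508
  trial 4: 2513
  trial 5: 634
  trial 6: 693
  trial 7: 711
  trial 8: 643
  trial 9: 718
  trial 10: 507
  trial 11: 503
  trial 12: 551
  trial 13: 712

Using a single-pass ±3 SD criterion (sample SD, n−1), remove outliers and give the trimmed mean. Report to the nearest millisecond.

596 ms

n = 13, ΣRT = 9665, M = 743.462
Σ(x−M)² = 3498621.23; s = √(3498621.23/12) = 539.955
Cutoffs: 743.462 ± 3·539.955 → [-876.4, 2363.3]
Outside: 2513 → excluded.
Retained (n=12): Σ = 7152, mean = 7152/12 = 596.000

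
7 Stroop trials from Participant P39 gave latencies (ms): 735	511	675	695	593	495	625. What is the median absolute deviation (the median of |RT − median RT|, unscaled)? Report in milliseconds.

Sorted: 495, 511, 593, 625, 675, 695, 735 → median = 625
|x − 625|: 110, 114, 50, 70, 32, 130, 0
Sorted deviations: 0, 32, 50, 70, 110, 114, 130 → MAD = 70

70 ms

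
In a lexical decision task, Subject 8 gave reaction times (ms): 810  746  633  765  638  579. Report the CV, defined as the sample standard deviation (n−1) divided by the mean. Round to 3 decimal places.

0.131

n = 6, Σ = 4171, M = 695.1667
Σ(x−M)² = 41274.833; s = √(41274.833/5) = 90.8568
CV = 90.8568 / 695.1667 = 0.13070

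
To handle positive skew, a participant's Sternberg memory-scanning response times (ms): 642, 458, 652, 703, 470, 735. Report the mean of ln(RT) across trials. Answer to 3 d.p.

ln(RT): 6.4646, 6.1269, 6.4800, 6.5554, 6.1527, 6.5999
Σ ln(RT) = 38.3795
Mean = 38.3795/6 = 6.39658

6.397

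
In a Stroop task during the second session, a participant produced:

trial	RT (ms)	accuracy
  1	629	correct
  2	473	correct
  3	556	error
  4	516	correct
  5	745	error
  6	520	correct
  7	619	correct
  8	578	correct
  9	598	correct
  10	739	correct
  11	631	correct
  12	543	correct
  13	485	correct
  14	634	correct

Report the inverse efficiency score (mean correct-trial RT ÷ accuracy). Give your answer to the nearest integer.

Correct trials (n=12): 629, 473, 516, 520, 619, 578, 598, 739, 631, 543, 485, 634
Mean correct RT = 6965/12 = 580.4167 ms
Proportion correct = 12/14
IES = 580.4167 / (12/14) = 677.153 ms

677 ms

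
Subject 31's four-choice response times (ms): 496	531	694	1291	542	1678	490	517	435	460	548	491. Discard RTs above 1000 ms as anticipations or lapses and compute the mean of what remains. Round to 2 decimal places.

520.40 ms

Excluded: 1291, 1678
Retained (n=10): Σ = 5204
Mean = 5204/10 = 520.4000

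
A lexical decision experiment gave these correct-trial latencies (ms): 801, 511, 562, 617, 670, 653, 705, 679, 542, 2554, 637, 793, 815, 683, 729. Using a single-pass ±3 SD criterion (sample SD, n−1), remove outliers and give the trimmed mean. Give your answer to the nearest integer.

671 ms

n = 15, ΣRT = 11951, M = 796.733
Σ(x−M)² = 3424322.93; s = √(3424322.93/14) = 494.565
Cutoffs: 796.733 ± 3·494.565 → [-687.0, 2280.4]
Outside: 2554 → excluded.
Retained (n=14): Σ = 9397, mean = 9397/14 = 671.214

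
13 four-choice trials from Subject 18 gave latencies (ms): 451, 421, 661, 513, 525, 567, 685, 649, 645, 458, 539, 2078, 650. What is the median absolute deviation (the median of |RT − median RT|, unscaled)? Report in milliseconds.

83 ms

Sorted: 421, 451, 458, 513, 525, 539, 567, 645, 649, 650, 661, 685, 2078 → median = 567
|x − 567|: 116, 146, 94, 54, 42, 0, 118, 82, 78, 109, 28, 1511, 83
Sorted deviations: 0, 28, 42, 54, 78, 82, 83, 94, 109, 116, 118, 146, 1511 → MAD = 83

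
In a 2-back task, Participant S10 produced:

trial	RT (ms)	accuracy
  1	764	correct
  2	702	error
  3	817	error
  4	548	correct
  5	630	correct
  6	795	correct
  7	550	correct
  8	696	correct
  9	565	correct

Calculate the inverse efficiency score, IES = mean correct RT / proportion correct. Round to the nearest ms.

Correct trials (n=7): 764, 548, 630, 795, 550, 696, 565
Mean correct RT = 4548/7 = 649.7143 ms
Proportion correct = 7/9
IES = 649.7143 / (7/9) = 835.347 ms

835 ms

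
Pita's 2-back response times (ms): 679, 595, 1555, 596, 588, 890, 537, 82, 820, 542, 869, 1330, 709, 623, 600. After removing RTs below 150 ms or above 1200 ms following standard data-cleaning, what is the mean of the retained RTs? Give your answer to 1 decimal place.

Excluded: 82, 1330, 1555
Retained (n=12): Σ = 8048
Mean = 8048/12 = 670.6667

670.7 ms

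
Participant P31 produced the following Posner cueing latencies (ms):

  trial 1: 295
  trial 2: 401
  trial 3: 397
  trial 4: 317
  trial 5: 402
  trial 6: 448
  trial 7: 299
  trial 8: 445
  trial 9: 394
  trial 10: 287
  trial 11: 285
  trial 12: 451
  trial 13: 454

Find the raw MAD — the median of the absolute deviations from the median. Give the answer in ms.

54 ms

Sorted: 285, 287, 295, 299, 317, 394, 397, 401, 402, 445, 448, 451, 454 → median = 397
|x − 397|: 102, 4, 0, 80, 5, 51, 98, 48, 3, 110, 112, 54, 57
Sorted deviations: 0, 3, 4, 5, 48, 51, 54, 57, 80, 98, 102, 110, 112 → MAD = 54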